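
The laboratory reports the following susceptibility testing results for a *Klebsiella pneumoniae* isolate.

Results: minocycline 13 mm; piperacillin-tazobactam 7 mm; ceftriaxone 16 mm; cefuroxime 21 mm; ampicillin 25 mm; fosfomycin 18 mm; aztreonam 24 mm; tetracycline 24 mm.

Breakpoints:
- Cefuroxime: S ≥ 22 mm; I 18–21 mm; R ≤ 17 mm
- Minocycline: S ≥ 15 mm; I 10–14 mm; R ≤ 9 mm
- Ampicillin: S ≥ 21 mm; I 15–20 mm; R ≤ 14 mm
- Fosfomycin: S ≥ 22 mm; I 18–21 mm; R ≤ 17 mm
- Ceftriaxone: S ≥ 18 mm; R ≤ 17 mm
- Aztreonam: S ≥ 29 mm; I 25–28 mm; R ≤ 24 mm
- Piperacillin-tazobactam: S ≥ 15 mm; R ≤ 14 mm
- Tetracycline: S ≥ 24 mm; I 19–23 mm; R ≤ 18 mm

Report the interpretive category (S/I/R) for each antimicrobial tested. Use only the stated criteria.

I, R, R, I, S, I, R, S

Minocycline 13 mm: in 10–14 mm — Intermediate
Piperacillin-tazobactam 7 mm: ≤ 14 mm → R
Ceftriaxone 16 mm: ≤ 17 mm — Resistant
Cefuroxime: 21 mm is in 18–21 mm → intermediate
Ampicillin (25 mm) ≥ 21 mm — Susceptible
Fosfomycin: 18 mm is in 18–21 mm → Intermediate
Aztreonam (24 mm) ≤ 24 mm — resistant
Tetracycline (24 mm) ≥ 24 mm → susceptible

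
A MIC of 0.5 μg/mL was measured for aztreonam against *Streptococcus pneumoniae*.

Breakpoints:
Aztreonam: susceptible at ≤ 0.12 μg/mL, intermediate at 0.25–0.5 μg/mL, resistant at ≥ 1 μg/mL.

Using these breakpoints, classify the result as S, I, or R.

Aztreonam (0.5 μg/mL) in 0.25–0.5 μg/mL ⇒ intermediate

Intermediate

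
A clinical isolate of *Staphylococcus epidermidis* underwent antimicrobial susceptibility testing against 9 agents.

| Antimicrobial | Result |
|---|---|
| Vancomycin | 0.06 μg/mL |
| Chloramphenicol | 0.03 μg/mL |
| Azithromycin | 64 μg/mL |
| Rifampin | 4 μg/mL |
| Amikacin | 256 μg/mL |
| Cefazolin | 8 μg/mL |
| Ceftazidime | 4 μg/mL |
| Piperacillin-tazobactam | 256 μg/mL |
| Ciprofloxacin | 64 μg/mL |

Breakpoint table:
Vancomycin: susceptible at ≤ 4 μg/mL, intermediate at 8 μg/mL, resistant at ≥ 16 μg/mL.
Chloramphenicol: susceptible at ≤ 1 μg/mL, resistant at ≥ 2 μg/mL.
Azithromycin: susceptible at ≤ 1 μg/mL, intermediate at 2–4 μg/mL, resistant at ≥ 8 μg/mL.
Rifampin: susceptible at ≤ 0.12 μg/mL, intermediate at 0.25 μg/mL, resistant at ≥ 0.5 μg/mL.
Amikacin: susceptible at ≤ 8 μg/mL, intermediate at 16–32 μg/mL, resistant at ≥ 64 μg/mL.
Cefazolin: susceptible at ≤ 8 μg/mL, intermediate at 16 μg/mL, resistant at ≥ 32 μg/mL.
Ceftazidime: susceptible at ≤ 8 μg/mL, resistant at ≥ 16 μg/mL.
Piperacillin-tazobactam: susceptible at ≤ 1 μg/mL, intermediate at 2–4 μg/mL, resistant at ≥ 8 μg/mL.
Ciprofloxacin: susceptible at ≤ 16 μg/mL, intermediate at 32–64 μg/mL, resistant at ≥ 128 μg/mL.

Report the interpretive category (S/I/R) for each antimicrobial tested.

Vancomycin 0.06 μg/mL: ≤ 4 μg/mL — susceptible
Chloramphenicol: 0.03 μg/mL is ≤ 1 μg/mL ⇒ susceptible
Azithromycin (64 μg/mL) ≥ 8 μg/mL ⇒ R
Rifampin 4 μg/mL: ≥ 0.5 μg/mL ⇒ resistant
Amikacin 256 μg/mL: ≥ 64 μg/mL → Resistant
Cefazolin: 8 μg/mL is ≤ 8 μg/mL — susceptible
Ceftazidime 4 μg/mL: ≤ 8 μg/mL → susceptible
Piperacillin-tazobactam: 256 μg/mL is ≥ 8 μg/mL — Resistant
Ciprofloxacin 64 μg/mL: in 32–64 μg/mL — intermediate

S, S, R, R, R, S, S, R, I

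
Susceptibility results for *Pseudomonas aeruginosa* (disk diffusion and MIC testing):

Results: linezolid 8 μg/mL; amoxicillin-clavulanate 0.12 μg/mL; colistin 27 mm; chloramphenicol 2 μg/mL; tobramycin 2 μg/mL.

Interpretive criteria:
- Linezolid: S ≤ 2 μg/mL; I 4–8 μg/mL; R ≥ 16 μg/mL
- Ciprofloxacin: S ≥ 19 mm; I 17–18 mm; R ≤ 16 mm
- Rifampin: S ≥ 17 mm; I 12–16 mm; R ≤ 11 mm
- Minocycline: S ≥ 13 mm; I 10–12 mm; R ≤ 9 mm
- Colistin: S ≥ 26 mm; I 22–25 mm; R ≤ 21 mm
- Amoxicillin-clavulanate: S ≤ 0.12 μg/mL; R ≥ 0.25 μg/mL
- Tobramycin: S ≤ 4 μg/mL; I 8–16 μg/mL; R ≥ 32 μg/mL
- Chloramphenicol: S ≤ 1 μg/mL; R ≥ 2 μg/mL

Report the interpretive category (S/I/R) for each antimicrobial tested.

Linezolid: 8 μg/mL is in 4–8 μg/mL ⇒ Intermediate
Amoxicillin-clavulanate 0.12 μg/mL: ≤ 0.12 μg/mL ⇒ S
Colistin: 27 mm is ≥ 26 mm — susceptible
Chloramphenicol (2 μg/mL) ≥ 2 μg/mL → resistant
Tobramycin: 2 μg/mL is ≤ 4 μg/mL — Susceptible

I, S, S, R, S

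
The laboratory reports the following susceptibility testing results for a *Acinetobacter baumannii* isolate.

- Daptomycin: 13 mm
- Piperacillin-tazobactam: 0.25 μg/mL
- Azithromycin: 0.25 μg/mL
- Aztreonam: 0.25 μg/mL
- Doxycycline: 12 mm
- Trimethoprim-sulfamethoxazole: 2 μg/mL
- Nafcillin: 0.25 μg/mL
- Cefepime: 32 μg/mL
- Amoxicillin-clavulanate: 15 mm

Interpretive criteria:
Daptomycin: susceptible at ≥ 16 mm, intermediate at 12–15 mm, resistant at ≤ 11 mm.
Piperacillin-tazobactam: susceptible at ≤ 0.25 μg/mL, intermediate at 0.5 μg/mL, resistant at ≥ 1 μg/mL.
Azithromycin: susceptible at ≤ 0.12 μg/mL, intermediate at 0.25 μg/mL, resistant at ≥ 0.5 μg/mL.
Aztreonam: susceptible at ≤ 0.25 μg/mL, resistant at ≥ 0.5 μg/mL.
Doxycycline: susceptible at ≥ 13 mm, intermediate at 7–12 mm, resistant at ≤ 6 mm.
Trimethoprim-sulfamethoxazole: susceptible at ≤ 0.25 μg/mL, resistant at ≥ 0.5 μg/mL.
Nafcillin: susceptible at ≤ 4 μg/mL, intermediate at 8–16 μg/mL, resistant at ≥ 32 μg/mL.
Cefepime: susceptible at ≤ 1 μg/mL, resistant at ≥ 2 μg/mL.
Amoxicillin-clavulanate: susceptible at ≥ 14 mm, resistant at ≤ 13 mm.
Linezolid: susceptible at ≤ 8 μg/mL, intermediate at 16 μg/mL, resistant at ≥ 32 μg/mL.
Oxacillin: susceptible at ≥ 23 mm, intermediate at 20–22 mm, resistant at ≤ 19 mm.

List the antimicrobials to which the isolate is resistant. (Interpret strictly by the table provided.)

Daptomycin (13 mm) in 12–15 mm — I
Piperacillin-tazobactam: 0.25 μg/mL is ≤ 0.25 μg/mL → susceptible
Azithromycin: 0.25 μg/mL is = 0.25 μg/mL → intermediate
Aztreonam (0.25 μg/mL) ≤ 0.25 μg/mL — Susceptible
Doxycycline: 12 mm is in 7–12 mm → I
Trimethoprim-sulfamethoxazole 2 μg/mL: ≥ 0.5 μg/mL ⇒ Resistant
Nafcillin 0.25 μg/mL: ≤ 4 μg/mL — susceptible
Cefepime 32 μg/mL: ≥ 2 μg/mL ⇒ R
Amoxicillin-clavulanate (15 mm) ≥ 14 mm ⇒ susceptible

trimethoprim-sulfamethoxazole, cefepime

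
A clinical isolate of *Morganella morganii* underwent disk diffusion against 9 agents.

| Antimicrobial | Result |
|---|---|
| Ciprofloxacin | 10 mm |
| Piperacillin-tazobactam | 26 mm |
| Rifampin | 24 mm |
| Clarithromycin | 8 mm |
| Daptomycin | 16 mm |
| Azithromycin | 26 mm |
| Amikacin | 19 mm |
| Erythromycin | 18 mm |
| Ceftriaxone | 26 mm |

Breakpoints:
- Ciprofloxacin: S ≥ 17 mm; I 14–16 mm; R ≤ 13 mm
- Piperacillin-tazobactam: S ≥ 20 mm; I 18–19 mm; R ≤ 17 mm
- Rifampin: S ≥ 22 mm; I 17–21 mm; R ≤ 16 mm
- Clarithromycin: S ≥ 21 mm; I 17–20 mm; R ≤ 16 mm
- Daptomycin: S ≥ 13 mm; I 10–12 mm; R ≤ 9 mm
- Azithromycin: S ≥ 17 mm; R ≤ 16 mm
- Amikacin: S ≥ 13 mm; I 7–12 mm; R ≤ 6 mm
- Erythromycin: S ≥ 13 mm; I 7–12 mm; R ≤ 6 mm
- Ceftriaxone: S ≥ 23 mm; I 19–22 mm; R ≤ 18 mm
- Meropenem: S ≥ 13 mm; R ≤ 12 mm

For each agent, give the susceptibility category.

Ciprofloxacin (10 mm) ≤ 13 mm → resistant
Piperacillin-tazobactam: 26 mm is ≥ 20 mm — S
Rifampin 24 mm: ≥ 22 mm → S
Clarithromycin (8 mm) ≤ 16 mm → Resistant
Daptomycin: 16 mm is ≥ 13 mm → S
Azithromycin 26 mm: ≥ 17 mm — susceptible
Amikacin 19 mm: ≥ 13 mm → S
Erythromycin 18 mm: ≥ 13 mm → Susceptible
Ceftriaxone: 26 mm is ≥ 23 mm → S

R, S, S, R, S, S, S, S, S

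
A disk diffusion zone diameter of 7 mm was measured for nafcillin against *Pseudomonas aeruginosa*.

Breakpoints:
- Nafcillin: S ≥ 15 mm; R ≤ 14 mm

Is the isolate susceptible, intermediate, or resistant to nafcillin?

R

Nafcillin (7 mm) ≤ 14 mm — Resistant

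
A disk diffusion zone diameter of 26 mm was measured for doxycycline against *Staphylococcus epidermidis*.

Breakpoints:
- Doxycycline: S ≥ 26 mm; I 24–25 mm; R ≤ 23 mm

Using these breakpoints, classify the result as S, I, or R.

S

Doxycycline: 26 mm is ≥ 26 mm ⇒ susceptible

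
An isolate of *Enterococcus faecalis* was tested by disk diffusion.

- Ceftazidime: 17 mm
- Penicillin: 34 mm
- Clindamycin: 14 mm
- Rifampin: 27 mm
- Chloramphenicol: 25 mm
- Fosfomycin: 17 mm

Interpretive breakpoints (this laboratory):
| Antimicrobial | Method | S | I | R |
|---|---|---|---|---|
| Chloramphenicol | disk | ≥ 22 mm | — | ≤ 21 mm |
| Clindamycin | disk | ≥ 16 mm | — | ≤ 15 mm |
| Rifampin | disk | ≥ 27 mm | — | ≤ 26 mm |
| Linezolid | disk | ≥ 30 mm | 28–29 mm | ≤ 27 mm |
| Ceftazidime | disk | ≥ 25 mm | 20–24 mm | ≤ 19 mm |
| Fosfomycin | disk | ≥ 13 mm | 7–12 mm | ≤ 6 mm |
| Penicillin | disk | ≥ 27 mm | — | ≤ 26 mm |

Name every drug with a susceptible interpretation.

Ceftazidime (17 mm) ≤ 19 mm ⇒ resistant
Penicillin (34 mm) ≥ 27 mm ⇒ susceptible
Clindamycin: 14 mm is ≤ 15 mm ⇒ Resistant
Rifampin (27 mm) ≥ 27 mm → S
Chloramphenicol: 25 mm is ≥ 22 mm ⇒ susceptible
Fosfomycin 17 mm: ≥ 13 mm — S

penicillin, rifampin, chloramphenicol, fosfomycin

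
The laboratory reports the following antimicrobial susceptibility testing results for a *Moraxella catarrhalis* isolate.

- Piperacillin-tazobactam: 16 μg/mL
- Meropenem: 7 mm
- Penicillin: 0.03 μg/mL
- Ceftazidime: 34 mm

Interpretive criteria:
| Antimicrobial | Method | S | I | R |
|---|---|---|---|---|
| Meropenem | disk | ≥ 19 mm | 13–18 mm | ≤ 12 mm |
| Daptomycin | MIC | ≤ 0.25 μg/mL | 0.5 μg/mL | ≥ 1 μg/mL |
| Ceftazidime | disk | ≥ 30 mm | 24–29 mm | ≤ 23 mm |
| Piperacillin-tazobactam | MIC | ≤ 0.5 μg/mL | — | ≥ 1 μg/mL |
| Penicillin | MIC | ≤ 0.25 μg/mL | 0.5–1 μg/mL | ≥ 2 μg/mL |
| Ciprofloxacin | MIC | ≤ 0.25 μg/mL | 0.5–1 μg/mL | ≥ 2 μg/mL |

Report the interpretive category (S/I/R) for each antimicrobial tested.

Piperacillin-tazobactam: 16 μg/mL is ≥ 1 μg/mL — Resistant
Meropenem: 7 mm is ≤ 12 mm → R
Penicillin (0.03 μg/mL) ≤ 0.25 μg/mL — Susceptible
Ceftazidime (34 mm) ≥ 30 mm ⇒ S

R, R, S, S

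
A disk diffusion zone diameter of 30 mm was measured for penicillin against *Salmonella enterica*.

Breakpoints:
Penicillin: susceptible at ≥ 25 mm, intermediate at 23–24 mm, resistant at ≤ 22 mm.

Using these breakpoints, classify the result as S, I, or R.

S

Penicillin: 30 mm is ≥ 25 mm → susceptible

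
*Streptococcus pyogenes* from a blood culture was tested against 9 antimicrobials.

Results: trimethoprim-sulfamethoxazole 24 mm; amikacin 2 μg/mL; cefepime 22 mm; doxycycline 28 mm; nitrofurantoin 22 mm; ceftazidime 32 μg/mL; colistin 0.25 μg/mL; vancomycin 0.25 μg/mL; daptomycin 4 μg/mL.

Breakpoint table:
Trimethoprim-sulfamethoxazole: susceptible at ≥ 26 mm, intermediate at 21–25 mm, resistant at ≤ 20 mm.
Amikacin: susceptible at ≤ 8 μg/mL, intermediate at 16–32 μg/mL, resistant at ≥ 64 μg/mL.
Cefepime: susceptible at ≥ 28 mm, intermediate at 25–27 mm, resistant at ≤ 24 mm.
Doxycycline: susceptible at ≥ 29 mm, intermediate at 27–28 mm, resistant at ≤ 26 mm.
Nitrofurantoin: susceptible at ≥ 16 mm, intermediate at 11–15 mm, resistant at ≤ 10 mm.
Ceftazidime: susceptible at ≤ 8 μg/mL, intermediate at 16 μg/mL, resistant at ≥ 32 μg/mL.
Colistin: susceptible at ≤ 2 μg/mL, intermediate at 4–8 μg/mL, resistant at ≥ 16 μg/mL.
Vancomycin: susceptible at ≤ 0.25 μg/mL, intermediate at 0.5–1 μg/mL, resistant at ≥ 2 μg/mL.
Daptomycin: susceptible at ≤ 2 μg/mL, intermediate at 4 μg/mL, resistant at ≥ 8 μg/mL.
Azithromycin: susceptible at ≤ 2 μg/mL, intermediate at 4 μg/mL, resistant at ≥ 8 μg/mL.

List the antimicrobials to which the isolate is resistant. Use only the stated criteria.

cefepime, ceftazidime

Trimethoprim-sulfamethoxazole (24 mm) in 21–25 mm — intermediate
Amikacin 2 μg/mL: ≤ 8 μg/mL ⇒ S
Cefepime 22 mm: ≤ 24 mm ⇒ Resistant
Doxycycline 28 mm: in 27–28 mm ⇒ I
Nitrofurantoin 22 mm: ≥ 16 mm ⇒ Susceptible
Ceftazidime: 32 μg/mL is ≥ 32 μg/mL ⇒ R
Colistin: 0.25 μg/mL is ≤ 2 μg/mL — Susceptible
Vancomycin 0.25 μg/mL: ≤ 0.25 μg/mL ⇒ Susceptible
Daptomycin 4 μg/mL: = 4 μg/mL ⇒ intermediate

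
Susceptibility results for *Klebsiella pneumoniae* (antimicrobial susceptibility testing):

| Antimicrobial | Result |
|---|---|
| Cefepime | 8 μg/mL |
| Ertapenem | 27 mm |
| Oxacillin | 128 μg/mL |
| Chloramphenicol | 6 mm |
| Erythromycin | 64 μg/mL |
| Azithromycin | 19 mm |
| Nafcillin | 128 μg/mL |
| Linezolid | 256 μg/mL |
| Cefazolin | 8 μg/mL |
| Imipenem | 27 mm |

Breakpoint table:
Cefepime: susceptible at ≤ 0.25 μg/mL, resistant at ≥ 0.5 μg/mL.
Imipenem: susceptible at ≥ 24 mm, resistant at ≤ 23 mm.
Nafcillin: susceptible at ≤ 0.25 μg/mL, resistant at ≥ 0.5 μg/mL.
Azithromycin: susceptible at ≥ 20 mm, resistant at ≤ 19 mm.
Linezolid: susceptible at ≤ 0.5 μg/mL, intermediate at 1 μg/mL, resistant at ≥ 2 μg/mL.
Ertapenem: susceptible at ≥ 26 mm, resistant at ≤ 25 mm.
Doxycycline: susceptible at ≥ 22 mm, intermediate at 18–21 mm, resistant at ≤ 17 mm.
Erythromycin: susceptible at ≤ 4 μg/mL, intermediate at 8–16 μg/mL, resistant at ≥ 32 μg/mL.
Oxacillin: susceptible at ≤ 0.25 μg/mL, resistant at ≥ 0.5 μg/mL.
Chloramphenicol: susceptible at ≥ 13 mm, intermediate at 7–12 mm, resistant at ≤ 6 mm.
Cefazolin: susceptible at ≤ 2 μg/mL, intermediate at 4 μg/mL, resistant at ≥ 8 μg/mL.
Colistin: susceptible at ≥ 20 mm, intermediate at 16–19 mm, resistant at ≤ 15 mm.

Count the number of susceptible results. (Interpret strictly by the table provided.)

2

Cefepime 8 μg/mL: ≥ 0.5 μg/mL — Resistant
Ertapenem: 27 mm is ≥ 26 mm → Susceptible
Oxacillin: 128 μg/mL is ≥ 0.5 μg/mL — R
Chloramphenicol (6 mm) ≤ 6 mm → R
Erythromycin: 64 μg/mL is ≥ 32 μg/mL ⇒ Resistant
Azithromycin 19 mm: ≤ 19 mm → R
Nafcillin (128 μg/mL) ≥ 0.5 μg/mL — resistant
Linezolid: 256 μg/mL is ≥ 2 μg/mL → resistant
Cefazolin: 8 μg/mL is ≥ 8 μg/mL → resistant
Imipenem: 27 mm is ≥ 24 mm ⇒ Susceptible
Susceptible: 2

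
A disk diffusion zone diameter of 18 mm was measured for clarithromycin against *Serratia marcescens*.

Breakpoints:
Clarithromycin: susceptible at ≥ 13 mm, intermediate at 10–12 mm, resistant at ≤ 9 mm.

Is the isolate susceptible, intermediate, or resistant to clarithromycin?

S

Clarithromycin 18 mm: ≥ 13 mm ⇒ susceptible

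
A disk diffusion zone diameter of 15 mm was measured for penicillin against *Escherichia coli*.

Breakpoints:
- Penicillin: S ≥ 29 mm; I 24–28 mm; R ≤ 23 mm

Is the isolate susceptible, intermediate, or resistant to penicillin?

Penicillin: 15 mm is ≤ 23 mm ⇒ R

R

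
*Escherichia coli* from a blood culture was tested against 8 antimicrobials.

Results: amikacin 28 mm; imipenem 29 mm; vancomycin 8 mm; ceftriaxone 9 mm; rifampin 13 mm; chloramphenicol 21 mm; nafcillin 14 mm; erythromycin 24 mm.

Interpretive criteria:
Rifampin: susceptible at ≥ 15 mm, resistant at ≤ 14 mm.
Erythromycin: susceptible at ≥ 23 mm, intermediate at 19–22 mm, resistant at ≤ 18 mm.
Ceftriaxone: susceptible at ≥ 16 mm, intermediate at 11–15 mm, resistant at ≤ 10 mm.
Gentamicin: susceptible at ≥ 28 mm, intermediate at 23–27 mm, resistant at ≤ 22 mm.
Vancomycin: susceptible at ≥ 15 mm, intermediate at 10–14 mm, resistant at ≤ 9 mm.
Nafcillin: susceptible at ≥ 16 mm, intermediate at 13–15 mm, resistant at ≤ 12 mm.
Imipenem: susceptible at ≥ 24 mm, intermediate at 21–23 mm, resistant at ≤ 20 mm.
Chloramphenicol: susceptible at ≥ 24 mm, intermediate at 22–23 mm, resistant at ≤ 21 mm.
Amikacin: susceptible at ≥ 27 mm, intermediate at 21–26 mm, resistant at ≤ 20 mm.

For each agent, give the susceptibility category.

Amikacin 28 mm: ≥ 27 mm ⇒ susceptible
Imipenem: 29 mm is ≥ 24 mm → S
Vancomycin: 8 mm is ≤ 9 mm ⇒ resistant
Ceftriaxone 9 mm: ≤ 10 mm → Resistant
Rifampin 13 mm: ≤ 14 mm — resistant
Chloramphenicol 21 mm: ≤ 21 mm ⇒ resistant
Nafcillin: 14 mm is in 13–15 mm → intermediate
Erythromycin 24 mm: ≥ 23 mm — S

S, S, R, R, R, R, I, S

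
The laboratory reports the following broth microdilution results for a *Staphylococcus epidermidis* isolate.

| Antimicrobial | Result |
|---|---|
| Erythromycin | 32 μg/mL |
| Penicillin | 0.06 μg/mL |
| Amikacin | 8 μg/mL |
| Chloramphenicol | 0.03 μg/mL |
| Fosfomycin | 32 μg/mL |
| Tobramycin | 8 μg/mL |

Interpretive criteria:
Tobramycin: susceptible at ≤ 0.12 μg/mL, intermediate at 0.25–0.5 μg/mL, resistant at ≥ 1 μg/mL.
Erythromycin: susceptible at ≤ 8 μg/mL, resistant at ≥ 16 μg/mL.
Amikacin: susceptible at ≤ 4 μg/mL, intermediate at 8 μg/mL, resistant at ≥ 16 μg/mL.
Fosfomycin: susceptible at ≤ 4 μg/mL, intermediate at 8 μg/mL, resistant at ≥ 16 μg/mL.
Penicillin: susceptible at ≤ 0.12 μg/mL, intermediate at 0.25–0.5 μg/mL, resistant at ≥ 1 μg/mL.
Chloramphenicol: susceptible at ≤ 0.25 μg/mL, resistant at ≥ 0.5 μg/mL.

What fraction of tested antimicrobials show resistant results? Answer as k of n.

Erythromycin (32 μg/mL) ≥ 16 μg/mL → Resistant
Penicillin (0.06 μg/mL) ≤ 0.12 μg/mL → Susceptible
Amikacin 8 μg/mL: = 8 μg/mL ⇒ I
Chloramphenicol: 0.03 μg/mL is ≤ 0.25 μg/mL → S
Fosfomycin: 32 μg/mL is ≥ 16 μg/mL ⇒ Resistant
Tobramycin 8 μg/mL: ≥ 1 μg/mL — Resistant
Resistant: 3/6

3 of 6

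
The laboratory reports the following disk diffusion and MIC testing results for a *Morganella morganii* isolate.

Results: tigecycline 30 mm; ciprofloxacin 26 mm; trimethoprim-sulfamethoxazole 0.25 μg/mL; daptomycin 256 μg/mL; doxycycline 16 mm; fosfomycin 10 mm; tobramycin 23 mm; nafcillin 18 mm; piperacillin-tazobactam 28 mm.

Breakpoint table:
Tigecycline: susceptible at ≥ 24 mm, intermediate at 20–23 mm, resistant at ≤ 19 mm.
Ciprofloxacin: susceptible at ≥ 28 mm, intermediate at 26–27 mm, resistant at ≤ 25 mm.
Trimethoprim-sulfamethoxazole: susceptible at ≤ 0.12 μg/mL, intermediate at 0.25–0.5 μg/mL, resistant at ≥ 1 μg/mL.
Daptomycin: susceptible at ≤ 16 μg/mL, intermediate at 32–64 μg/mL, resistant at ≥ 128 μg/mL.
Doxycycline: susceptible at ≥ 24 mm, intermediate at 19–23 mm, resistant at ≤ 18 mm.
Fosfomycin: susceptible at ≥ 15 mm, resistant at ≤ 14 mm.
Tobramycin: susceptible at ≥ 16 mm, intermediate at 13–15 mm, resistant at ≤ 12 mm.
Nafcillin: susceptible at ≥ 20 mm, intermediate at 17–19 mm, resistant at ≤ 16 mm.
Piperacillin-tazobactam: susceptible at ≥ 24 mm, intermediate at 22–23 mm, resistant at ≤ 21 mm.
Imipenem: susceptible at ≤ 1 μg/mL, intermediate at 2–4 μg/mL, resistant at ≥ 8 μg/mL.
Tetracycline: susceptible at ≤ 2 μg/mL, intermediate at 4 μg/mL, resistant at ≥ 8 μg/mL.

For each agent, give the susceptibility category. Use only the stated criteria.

S, I, I, R, R, R, S, I, S

Tigecycline: 30 mm is ≥ 24 mm — susceptible
Ciprofloxacin (26 mm) in 26–27 mm — Intermediate
Trimethoprim-sulfamethoxazole (0.25 μg/mL) in 0.25–0.5 μg/mL ⇒ intermediate
Daptomycin 256 μg/mL: ≥ 128 μg/mL ⇒ R
Doxycycline: 16 mm is ≤ 18 mm ⇒ resistant
Fosfomycin: 10 mm is ≤ 14 mm → resistant
Tobramycin 23 mm: ≥ 16 mm ⇒ susceptible
Nafcillin: 18 mm is in 17–19 mm → Intermediate
Piperacillin-tazobactam (28 mm) ≥ 24 mm ⇒ S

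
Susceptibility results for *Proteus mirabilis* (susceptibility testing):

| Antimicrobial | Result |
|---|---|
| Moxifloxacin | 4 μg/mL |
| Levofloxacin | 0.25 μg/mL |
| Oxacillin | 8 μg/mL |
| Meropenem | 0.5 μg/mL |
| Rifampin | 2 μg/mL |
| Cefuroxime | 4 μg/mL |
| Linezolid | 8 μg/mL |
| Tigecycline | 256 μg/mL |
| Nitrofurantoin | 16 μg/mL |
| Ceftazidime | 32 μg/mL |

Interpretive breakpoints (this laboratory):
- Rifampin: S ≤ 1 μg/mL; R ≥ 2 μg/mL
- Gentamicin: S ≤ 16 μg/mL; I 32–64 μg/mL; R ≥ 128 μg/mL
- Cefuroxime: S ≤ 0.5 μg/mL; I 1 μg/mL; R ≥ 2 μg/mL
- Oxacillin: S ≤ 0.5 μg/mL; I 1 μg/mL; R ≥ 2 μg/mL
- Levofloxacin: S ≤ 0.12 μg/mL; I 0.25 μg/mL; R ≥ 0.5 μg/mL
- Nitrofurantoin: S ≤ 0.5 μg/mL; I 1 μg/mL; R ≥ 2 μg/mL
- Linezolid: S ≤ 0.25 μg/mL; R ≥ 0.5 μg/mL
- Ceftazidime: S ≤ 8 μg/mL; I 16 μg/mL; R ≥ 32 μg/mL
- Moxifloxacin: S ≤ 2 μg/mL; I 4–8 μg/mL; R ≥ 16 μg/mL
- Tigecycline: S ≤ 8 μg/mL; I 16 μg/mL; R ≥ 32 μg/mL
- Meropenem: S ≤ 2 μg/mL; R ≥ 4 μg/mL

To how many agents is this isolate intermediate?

2

Moxifloxacin (4 μg/mL) in 4–8 μg/mL → intermediate
Levofloxacin: 0.25 μg/mL is = 0.25 μg/mL — Intermediate
Oxacillin: 8 μg/mL is ≥ 2 μg/mL → Resistant
Meropenem (0.5 μg/mL) ≤ 2 μg/mL ⇒ susceptible
Rifampin 2 μg/mL: ≥ 2 μg/mL — R
Cefuroxime 4 μg/mL: ≥ 2 μg/mL → Resistant
Linezolid 8 μg/mL: ≥ 0.5 μg/mL ⇒ R
Tigecycline: 256 μg/mL is ≥ 32 μg/mL → Resistant
Nitrofurantoin (16 μg/mL) ≥ 2 μg/mL → Resistant
Ceftazidime: 32 μg/mL is ≥ 32 μg/mL → resistant
Intermediate: 2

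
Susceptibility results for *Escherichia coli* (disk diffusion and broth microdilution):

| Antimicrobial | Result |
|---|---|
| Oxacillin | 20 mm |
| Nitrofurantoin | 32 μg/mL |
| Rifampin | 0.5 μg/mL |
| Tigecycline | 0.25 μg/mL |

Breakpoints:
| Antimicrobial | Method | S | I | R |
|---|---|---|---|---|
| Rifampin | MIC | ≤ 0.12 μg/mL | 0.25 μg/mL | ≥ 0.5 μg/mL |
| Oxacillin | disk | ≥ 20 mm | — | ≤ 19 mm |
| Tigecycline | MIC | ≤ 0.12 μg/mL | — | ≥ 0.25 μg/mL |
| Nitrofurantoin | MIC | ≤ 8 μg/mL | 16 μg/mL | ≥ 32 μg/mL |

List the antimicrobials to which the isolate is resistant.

nitrofurantoin, rifampin, tigecycline

Oxacillin (20 mm) ≥ 20 mm ⇒ susceptible
Nitrofurantoin: 32 μg/mL is ≥ 32 μg/mL → R
Rifampin (0.5 μg/mL) ≥ 0.5 μg/mL ⇒ Resistant
Tigecycline: 0.25 μg/mL is ≥ 0.25 μg/mL ⇒ R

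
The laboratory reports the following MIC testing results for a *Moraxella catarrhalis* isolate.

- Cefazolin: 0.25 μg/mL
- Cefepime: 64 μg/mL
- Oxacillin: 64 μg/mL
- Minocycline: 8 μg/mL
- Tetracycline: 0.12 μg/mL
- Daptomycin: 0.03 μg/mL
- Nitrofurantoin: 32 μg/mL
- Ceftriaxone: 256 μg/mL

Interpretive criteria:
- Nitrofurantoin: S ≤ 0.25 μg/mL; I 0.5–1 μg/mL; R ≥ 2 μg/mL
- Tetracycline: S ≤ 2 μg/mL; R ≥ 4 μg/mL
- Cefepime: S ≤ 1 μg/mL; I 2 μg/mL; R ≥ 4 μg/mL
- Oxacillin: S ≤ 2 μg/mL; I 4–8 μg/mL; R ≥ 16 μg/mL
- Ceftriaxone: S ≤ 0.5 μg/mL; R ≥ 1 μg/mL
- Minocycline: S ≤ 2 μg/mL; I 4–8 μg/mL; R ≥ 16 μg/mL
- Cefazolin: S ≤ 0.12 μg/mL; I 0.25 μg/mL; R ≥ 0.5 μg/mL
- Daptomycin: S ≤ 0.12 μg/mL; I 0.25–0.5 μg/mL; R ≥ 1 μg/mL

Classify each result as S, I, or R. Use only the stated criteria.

I, R, R, I, S, S, R, R

Cefazolin 0.25 μg/mL: = 0.25 μg/mL ⇒ Intermediate
Cefepime 64 μg/mL: ≥ 4 μg/mL ⇒ Resistant
Oxacillin 64 μg/mL: ≥ 16 μg/mL → R
Minocycline 8 μg/mL: in 4–8 μg/mL — I
Tetracycline (0.12 μg/mL) ≤ 2 μg/mL → S
Daptomycin: 0.03 μg/mL is ≤ 0.12 μg/mL ⇒ susceptible
Nitrofurantoin (32 μg/mL) ≥ 2 μg/mL ⇒ R
Ceftriaxone: 256 μg/mL is ≥ 1 μg/mL — resistant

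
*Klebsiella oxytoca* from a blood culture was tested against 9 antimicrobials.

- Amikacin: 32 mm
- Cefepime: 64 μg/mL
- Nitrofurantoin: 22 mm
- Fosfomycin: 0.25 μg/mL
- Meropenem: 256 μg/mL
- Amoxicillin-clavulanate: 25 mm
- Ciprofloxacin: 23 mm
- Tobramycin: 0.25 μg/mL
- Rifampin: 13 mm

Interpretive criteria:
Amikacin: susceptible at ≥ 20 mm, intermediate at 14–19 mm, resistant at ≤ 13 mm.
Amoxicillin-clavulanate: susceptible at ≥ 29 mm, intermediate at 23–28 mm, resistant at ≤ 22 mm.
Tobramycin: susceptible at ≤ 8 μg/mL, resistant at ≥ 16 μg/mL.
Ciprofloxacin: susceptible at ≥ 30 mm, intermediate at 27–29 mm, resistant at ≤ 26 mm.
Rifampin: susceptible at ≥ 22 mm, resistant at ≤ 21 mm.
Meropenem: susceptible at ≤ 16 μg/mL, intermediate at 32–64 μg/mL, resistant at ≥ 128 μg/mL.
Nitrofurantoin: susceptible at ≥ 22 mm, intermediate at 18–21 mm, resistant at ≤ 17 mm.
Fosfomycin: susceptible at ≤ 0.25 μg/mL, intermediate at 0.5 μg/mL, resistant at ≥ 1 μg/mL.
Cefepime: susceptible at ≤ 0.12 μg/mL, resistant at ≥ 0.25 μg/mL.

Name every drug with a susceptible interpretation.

amikacin, nitrofurantoin, fosfomycin, tobramycin

Amikacin: 32 mm is ≥ 20 mm → susceptible
Cefepime 64 μg/mL: ≥ 0.25 μg/mL ⇒ R
Nitrofurantoin (22 mm) ≥ 22 mm — S
Fosfomycin (0.25 μg/mL) ≤ 0.25 μg/mL — susceptible
Meropenem (256 μg/mL) ≥ 128 μg/mL → Resistant
Amoxicillin-clavulanate (25 mm) in 23–28 mm → I
Ciprofloxacin 23 mm: ≤ 26 mm — R
Tobramycin: 0.25 μg/mL is ≤ 8 μg/mL ⇒ susceptible
Rifampin 13 mm: ≤ 21 mm — R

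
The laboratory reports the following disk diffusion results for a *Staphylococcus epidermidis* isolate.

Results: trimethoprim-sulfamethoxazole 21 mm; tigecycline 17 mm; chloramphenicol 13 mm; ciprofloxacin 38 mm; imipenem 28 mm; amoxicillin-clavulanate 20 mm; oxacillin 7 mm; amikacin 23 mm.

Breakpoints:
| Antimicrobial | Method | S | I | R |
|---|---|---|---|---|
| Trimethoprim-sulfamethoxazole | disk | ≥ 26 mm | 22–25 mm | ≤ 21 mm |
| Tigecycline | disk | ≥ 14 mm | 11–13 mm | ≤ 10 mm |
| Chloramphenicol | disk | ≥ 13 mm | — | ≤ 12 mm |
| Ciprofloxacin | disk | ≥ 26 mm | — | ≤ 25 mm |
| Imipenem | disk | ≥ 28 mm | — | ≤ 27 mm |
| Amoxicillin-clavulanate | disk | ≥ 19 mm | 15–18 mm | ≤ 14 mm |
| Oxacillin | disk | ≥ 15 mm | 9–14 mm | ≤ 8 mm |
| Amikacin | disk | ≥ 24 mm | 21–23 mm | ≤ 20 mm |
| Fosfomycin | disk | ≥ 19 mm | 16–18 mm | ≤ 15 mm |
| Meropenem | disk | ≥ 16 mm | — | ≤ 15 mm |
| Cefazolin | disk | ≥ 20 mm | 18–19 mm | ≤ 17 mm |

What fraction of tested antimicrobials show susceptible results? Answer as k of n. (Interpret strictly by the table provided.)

Trimethoprim-sulfamethoxazole: 21 mm is ≤ 21 mm → resistant
Tigecycline 17 mm: ≥ 14 mm — S
Chloramphenicol: 13 mm is ≥ 13 mm — S
Ciprofloxacin: 38 mm is ≥ 26 mm → S
Imipenem (28 mm) ≥ 28 mm → S
Amoxicillin-clavulanate 20 mm: ≥ 19 mm → Susceptible
Oxacillin 7 mm: ≤ 8 mm → R
Amikacin: 23 mm is in 21–23 mm — intermediate
Susceptible: 5/8

5 of 8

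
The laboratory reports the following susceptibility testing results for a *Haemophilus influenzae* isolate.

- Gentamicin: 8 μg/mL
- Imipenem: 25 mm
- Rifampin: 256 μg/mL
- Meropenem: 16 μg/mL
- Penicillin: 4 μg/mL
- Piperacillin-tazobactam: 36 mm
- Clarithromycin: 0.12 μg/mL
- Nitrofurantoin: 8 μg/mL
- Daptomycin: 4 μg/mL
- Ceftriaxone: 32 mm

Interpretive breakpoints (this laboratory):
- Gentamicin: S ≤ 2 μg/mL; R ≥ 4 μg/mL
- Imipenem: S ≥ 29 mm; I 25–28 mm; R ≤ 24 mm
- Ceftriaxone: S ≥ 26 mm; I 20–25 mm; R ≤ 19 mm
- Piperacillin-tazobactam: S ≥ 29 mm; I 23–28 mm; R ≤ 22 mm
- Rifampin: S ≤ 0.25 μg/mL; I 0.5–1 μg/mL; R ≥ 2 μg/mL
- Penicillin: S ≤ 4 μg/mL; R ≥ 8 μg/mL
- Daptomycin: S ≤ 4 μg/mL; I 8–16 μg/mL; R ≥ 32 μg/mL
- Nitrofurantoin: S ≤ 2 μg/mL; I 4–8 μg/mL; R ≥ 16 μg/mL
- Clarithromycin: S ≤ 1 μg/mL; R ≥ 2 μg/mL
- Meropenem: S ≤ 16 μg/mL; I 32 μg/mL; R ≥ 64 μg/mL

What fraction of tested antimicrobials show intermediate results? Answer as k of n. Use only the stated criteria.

Gentamicin: 8 μg/mL is ≥ 4 μg/mL ⇒ Resistant
Imipenem 25 mm: in 25–28 mm → I
Rifampin 256 μg/mL: ≥ 2 μg/mL — resistant
Meropenem: 16 μg/mL is ≤ 16 μg/mL ⇒ Susceptible
Penicillin: 4 μg/mL is ≤ 4 μg/mL → S
Piperacillin-tazobactam (36 mm) ≥ 29 mm — S
Clarithromycin: 0.12 μg/mL is ≤ 1 μg/mL — Susceptible
Nitrofurantoin: 8 μg/mL is in 4–8 μg/mL → I
Daptomycin (4 μg/mL) ≤ 4 μg/mL ⇒ S
Ceftriaxone (32 mm) ≥ 26 mm — S
Intermediate: 2/10

2 of 10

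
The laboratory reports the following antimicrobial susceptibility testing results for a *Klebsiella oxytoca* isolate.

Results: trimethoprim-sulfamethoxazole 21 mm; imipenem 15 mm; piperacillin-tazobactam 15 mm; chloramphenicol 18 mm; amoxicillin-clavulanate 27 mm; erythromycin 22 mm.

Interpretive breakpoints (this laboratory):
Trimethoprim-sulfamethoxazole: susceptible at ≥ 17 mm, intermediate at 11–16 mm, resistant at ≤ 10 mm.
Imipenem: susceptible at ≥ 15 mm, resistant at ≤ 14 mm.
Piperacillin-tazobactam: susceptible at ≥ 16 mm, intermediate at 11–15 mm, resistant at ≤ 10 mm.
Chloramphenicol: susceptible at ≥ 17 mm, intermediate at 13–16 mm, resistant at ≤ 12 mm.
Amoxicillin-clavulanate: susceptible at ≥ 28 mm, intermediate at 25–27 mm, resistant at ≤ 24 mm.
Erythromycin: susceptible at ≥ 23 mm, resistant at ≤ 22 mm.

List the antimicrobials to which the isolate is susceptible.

Trimethoprim-sulfamethoxazole 21 mm: ≥ 17 mm — Susceptible
Imipenem (15 mm) ≥ 15 mm ⇒ Susceptible
Piperacillin-tazobactam: 15 mm is in 11–15 mm ⇒ intermediate
Chloramphenicol 18 mm: ≥ 17 mm — S
Amoxicillin-clavulanate (27 mm) in 25–27 mm — Intermediate
Erythromycin: 22 mm is ≤ 22 mm ⇒ R

trimethoprim-sulfamethoxazole, imipenem, chloramphenicol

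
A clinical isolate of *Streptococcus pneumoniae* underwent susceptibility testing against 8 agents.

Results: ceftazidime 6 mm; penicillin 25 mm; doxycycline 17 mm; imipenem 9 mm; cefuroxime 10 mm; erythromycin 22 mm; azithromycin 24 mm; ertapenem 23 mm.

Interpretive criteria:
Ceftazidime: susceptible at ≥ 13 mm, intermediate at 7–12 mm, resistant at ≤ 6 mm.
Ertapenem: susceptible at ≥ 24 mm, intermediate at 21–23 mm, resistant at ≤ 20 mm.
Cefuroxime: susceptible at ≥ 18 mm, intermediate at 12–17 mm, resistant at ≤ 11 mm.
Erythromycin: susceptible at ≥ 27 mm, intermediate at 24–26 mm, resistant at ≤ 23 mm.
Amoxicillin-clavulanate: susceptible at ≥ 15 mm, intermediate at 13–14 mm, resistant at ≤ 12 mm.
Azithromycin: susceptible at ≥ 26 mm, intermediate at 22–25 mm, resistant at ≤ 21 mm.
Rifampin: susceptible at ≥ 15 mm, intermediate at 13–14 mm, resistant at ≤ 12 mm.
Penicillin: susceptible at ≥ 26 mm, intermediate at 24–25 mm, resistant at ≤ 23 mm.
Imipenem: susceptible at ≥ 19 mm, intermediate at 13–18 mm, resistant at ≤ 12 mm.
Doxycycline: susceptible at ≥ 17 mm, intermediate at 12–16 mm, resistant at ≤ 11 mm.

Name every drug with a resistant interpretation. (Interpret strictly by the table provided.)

ceftazidime, imipenem, cefuroxime, erythromycin

Ceftazidime 6 mm: ≤ 6 mm — resistant
Penicillin (25 mm) in 24–25 mm ⇒ Intermediate
Doxycycline: 17 mm is ≥ 17 mm ⇒ Susceptible
Imipenem (9 mm) ≤ 12 mm ⇒ R
Cefuroxime (10 mm) ≤ 11 mm → resistant
Erythromycin (22 mm) ≤ 23 mm — R
Azithromycin: 24 mm is in 22–25 mm → intermediate
Ertapenem 23 mm: in 21–23 mm — intermediate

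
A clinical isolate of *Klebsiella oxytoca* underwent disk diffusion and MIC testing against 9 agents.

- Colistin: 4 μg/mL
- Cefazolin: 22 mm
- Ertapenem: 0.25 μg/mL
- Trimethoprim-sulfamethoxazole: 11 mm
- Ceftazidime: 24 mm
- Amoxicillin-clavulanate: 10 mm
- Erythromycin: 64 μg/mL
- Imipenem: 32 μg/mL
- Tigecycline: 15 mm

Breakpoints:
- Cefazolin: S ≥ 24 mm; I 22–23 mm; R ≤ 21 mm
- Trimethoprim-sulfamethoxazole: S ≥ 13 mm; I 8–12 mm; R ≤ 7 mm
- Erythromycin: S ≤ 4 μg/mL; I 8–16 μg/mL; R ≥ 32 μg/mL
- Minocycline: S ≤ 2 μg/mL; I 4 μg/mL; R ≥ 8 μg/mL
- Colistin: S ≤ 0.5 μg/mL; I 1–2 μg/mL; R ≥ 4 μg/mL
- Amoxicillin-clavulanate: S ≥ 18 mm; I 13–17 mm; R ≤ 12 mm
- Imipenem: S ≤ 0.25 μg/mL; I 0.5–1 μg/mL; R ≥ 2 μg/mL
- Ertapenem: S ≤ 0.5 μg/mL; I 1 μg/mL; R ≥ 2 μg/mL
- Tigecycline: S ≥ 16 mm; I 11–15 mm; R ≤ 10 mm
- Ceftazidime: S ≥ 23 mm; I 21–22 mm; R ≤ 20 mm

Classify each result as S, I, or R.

R, I, S, I, S, R, R, R, I

Colistin 4 μg/mL: ≥ 4 μg/mL → R
Cefazolin: 22 mm is in 22–23 mm ⇒ Intermediate
Ertapenem (0.25 μg/mL) ≤ 0.5 μg/mL ⇒ S
Trimethoprim-sulfamethoxazole: 11 mm is in 8–12 mm — Intermediate
Ceftazidime 24 mm: ≥ 23 mm → Susceptible
Amoxicillin-clavulanate: 10 mm is ≤ 12 mm — resistant
Erythromycin: 64 μg/mL is ≥ 32 μg/mL → Resistant
Imipenem 32 μg/mL: ≥ 2 μg/mL ⇒ resistant
Tigecycline 15 mm: in 11–15 mm → I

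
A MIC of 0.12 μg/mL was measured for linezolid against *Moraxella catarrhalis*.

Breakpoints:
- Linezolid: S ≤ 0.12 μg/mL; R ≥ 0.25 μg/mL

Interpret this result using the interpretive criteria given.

Susceptible

Linezolid 0.12 μg/mL: ≤ 0.12 μg/mL → S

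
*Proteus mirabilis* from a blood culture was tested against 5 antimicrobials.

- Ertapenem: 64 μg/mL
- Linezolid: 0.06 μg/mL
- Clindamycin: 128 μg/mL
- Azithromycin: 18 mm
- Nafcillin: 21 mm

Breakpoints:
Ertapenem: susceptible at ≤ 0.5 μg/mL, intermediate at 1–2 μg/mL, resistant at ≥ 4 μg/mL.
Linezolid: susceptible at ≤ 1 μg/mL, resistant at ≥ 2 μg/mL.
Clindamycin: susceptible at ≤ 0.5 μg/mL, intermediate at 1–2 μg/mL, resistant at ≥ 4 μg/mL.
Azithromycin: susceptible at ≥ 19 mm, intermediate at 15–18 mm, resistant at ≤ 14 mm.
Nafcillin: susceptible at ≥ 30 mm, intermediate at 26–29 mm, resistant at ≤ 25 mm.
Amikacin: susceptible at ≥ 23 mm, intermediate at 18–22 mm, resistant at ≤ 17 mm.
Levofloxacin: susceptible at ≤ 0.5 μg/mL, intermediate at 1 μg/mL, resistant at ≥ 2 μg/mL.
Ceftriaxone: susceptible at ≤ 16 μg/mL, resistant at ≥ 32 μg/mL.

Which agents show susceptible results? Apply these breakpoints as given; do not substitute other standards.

Ertapenem: 64 μg/mL is ≥ 4 μg/mL ⇒ R
Linezolid 0.06 μg/mL: ≤ 1 μg/mL ⇒ susceptible
Clindamycin: 128 μg/mL is ≥ 4 μg/mL ⇒ R
Azithromycin 18 mm: in 15–18 mm ⇒ intermediate
Nafcillin 21 mm: ≤ 25 mm → R

linezolid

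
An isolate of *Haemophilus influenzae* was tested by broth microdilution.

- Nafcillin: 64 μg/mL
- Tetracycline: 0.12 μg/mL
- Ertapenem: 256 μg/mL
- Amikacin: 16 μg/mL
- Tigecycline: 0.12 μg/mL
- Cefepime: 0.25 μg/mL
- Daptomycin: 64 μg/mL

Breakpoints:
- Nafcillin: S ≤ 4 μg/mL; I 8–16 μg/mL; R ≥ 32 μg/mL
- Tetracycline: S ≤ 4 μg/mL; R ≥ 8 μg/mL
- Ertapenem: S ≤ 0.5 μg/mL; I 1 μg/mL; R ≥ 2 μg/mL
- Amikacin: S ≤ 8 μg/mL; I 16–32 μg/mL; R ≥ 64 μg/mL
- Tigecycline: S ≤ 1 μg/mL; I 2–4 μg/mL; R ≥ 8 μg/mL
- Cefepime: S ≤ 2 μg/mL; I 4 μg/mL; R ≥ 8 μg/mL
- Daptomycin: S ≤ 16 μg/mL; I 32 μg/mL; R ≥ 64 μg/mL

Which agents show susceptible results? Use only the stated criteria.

Nafcillin (64 μg/mL) ≥ 32 μg/mL ⇒ Resistant
Tetracycline 0.12 μg/mL: ≤ 4 μg/mL — susceptible
Ertapenem (256 μg/mL) ≥ 2 μg/mL → resistant
Amikacin 16 μg/mL: in 16–32 μg/mL — intermediate
Tigecycline (0.12 μg/mL) ≤ 1 μg/mL → S
Cefepime 0.25 μg/mL: ≤ 2 μg/mL — susceptible
Daptomycin (64 μg/mL) ≥ 64 μg/mL → Resistant

tetracycline, tigecycline, cefepime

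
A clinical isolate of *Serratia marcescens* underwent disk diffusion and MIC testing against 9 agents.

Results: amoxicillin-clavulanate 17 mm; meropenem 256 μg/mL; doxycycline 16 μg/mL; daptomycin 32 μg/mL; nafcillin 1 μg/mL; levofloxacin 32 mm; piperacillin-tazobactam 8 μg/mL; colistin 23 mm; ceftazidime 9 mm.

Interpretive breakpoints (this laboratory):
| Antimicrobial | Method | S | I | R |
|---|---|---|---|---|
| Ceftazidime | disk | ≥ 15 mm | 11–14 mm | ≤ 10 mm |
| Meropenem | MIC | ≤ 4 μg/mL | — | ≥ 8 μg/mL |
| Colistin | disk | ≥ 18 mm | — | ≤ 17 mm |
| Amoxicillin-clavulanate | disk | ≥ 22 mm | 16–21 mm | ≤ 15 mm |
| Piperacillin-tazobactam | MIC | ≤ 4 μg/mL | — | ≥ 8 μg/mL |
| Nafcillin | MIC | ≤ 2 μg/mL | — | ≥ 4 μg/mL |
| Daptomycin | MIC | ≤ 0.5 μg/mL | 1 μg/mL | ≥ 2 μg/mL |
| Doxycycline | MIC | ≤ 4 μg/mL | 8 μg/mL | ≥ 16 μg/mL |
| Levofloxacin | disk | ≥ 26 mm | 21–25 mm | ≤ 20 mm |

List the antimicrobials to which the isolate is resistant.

meropenem, doxycycline, daptomycin, piperacillin-tazobactam, ceftazidime

Amoxicillin-clavulanate: 17 mm is in 16–21 mm ⇒ I
Meropenem 256 μg/mL: ≥ 8 μg/mL → Resistant
Doxycycline (16 μg/mL) ≥ 16 μg/mL ⇒ resistant
Daptomycin (32 μg/mL) ≥ 2 μg/mL ⇒ Resistant
Nafcillin: 1 μg/mL is ≤ 2 μg/mL — Susceptible
Levofloxacin (32 mm) ≥ 26 mm — S
Piperacillin-tazobactam 8 μg/mL: ≥ 8 μg/mL — resistant
Colistin: 23 mm is ≥ 18 mm ⇒ Susceptible
Ceftazidime: 9 mm is ≤ 10 mm ⇒ resistant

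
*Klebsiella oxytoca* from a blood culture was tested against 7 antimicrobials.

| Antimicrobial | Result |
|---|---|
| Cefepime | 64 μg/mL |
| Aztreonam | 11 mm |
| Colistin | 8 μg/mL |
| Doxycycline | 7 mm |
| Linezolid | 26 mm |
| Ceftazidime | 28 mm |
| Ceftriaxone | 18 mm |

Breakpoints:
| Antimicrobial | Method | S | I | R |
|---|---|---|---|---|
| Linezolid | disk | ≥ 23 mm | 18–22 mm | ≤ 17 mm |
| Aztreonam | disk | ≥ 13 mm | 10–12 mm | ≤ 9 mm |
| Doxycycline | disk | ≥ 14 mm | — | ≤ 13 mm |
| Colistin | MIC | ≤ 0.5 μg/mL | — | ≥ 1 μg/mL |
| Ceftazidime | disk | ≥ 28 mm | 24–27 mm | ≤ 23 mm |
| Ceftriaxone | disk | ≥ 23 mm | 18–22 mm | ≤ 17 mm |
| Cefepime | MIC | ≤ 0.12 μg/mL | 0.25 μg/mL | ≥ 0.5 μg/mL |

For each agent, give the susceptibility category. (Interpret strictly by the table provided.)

Cefepime (64 μg/mL) ≥ 0.5 μg/mL → resistant
Aztreonam (11 mm) in 10–12 mm — Intermediate
Colistin: 8 μg/mL is ≥ 1 μg/mL — resistant
Doxycycline 7 mm: ≤ 13 mm — R
Linezolid (26 mm) ≥ 23 mm → S
Ceftazidime: 28 mm is ≥ 28 mm → susceptible
Ceftriaxone (18 mm) in 18–22 mm ⇒ intermediate

R, I, R, R, S, S, I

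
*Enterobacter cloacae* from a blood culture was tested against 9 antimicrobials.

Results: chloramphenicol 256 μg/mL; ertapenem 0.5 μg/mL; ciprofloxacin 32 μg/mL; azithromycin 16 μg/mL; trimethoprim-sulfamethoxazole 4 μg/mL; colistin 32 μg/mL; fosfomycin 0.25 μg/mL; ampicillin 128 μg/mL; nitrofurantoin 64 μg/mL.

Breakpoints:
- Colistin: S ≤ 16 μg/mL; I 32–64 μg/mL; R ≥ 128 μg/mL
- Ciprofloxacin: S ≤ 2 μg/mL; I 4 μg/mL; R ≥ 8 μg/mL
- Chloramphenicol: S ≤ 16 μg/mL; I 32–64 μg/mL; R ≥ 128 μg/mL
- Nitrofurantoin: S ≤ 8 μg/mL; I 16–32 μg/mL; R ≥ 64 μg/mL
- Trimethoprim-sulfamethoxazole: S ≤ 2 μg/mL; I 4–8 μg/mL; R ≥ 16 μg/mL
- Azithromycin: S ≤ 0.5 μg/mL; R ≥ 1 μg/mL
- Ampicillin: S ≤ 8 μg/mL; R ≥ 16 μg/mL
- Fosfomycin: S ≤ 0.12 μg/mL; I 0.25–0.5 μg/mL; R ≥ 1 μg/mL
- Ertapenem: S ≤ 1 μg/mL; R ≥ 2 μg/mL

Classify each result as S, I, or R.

R, S, R, R, I, I, I, R, R

Chloramphenicol 256 μg/mL: ≥ 128 μg/mL ⇒ Resistant
Ertapenem 0.5 μg/mL: ≤ 1 μg/mL — Susceptible
Ciprofloxacin 32 μg/mL: ≥ 8 μg/mL — resistant
Azithromycin (16 μg/mL) ≥ 1 μg/mL — R
Trimethoprim-sulfamethoxazole (4 μg/mL) in 4–8 μg/mL → Intermediate
Colistin (32 μg/mL) in 32–64 μg/mL ⇒ intermediate
Fosfomycin: 0.25 μg/mL is in 0.25–0.5 μg/mL → Intermediate
Ampicillin (128 μg/mL) ≥ 16 μg/mL ⇒ resistant
Nitrofurantoin (64 μg/mL) ≥ 64 μg/mL → R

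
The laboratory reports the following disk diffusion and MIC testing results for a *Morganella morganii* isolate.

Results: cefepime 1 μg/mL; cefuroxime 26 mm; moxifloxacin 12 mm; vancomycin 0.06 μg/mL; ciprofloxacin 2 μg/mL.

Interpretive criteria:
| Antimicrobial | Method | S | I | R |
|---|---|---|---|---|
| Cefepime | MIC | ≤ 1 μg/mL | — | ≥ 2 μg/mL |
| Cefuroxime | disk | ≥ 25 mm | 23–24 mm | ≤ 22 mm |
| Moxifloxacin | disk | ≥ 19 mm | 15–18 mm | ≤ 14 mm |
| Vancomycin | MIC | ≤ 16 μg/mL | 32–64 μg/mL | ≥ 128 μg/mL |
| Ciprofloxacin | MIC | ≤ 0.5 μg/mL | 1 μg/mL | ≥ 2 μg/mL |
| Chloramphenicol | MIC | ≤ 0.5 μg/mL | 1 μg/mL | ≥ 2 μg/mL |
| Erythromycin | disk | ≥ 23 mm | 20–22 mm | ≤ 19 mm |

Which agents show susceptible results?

cefepime, cefuroxime, vancomycin

Cefepime: 1 μg/mL is ≤ 1 μg/mL — Susceptible
Cefuroxime: 26 mm is ≥ 25 mm ⇒ susceptible
Moxifloxacin (12 mm) ≤ 14 mm ⇒ Resistant
Vancomycin 0.06 μg/mL: ≤ 16 μg/mL ⇒ susceptible
Ciprofloxacin 2 μg/mL: ≥ 2 μg/mL → R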